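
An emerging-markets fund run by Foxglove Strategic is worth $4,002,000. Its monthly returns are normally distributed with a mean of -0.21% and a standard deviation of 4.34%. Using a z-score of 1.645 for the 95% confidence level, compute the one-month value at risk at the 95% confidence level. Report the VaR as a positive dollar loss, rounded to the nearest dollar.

$294,119

Return at the 95% tail: μ − z·σ = -0.21% − 1.645 × 4.34% = -0.21 − 7.1393 = -7.3493%
VaR = −(-7.3493%) × $4,002,000 = 7.3493% × $4,002,000 = $294,119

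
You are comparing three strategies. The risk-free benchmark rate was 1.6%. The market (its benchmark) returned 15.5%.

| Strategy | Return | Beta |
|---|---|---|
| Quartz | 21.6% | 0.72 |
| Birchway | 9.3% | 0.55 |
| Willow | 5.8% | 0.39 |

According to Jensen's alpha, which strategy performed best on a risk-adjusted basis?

Quartz: α = 21.6% − [1.6% + 0.72 × (15.5% − 1.6%)] = 9.992
Birchway: α = 9.3% − [1.6% + 0.55 × (15.5% − 1.6%)] = 0.055
Willow: α = 5.8% − [1.6% + 0.39 × (15.5% − 1.6%)] = -1.221
Highest: Quartz (9.992).

Quartz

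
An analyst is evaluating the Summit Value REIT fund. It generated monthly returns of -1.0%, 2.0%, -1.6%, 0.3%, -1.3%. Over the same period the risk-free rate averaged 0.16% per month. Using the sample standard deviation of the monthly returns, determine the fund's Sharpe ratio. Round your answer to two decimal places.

μ = (-1 + 2 − 1.6 + 0.3 − 1.3) / 5 = -0.3200%
Σ(r − μ)² = 8.8280; sample σ = √(8.8280/4) = 1.4856%
Sharpe = (μ − rf) / σ = (-0.3200 − 0.16) / 1.4856 = -0.4800 / 1.4856 = -0.3231

-0.32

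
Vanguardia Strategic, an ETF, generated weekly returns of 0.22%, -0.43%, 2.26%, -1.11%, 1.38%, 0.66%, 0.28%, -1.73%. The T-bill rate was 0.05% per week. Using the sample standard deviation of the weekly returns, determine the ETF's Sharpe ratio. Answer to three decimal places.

0.109

r̄ = (0.22 − 0.43 + 2.26 − 1.11 + 1.38 + 0.66 + 0.28 − 1.73) / 8 = 0.1913%
Σ(r − r̄)² = (0.22 − 0.1913)² + (-0.43 − 0.1913)² + … = 11.6917
σ = √[11.6917 / 7] = 1.2924%
Sharpe = (r̄ − rf) / σ = (0.1913 − 0.05) / 1.2924 = 0.1413 / 1.2924 = 0.1093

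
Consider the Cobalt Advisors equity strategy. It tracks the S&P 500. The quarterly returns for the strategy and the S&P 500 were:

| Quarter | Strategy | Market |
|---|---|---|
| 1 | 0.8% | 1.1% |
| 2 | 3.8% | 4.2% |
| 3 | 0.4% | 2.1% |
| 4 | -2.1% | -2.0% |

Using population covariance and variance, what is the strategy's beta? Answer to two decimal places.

r̄p = 0.7250%,  r̄m = 1.3500%
Cov = Σ(rp − r̄p)(rm − r̄m) / 4 = 4.4913
Var(rm) = Σ(rm − r̄m)² / 4 = 4.9925
β = Cov / Var = 4.4913 / 4.9925 = 0.8996

0.90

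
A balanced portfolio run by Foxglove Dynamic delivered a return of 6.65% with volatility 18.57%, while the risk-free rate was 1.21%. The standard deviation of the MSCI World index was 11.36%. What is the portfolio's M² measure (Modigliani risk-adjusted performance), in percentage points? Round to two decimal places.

Sharpe = (Rp − Rf) / σp = (6.65% − 1.21%) / 18.57% = 0.2929
M² = Rf + Sharpe × σm = 1.21% + 0.2929 × 11.36% = 4.5373%

4.54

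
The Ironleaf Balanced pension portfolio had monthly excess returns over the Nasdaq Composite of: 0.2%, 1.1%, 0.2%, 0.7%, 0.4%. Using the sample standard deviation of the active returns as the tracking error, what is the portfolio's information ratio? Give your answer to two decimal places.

r̄ = (0.2 + 1.1 + 0.2 + 0.7 + 0.4) / 5 = 0.5200%
Σ(r − r̄)² = (0.2 − 0.5200)² + (1.1 − 0.5200)² + (0.2 − 0.5200)² + … = 0.5880
sample σ = √(0.5880 / 4) = √0.1470 = 0.3834%
IR = r̄ / tracking error = 0.5200 / 0.3834 = 1.3563

1.36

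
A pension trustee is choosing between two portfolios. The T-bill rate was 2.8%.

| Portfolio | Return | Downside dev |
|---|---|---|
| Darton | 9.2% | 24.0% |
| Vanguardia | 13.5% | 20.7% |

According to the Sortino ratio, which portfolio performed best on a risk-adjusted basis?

Darton: Sortino ratio = (9.2% − 2.8%) / 24.0% = 0.267
Vanguardia: Sortino ratio = (13.5% − 2.8%) / 20.7% = 0.517
Highest: Vanguardia (0.517).

Vanguardia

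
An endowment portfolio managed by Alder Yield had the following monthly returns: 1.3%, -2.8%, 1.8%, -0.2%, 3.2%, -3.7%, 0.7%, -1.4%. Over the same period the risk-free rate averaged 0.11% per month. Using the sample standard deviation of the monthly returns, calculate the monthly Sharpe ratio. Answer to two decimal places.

μ = (1.3 − 2.8 + 1.8 − 0.2 + 3.2 − 3.7 + 0.7 − 1.4) / 8 = -1.10 / 8 = -0.1375%
Σ(r − μ)² = (1.3 − (-0.1375))² + (-2.8 − (-0.1375))² + … = 39.0388
sample σ = √(39.0388 / 7) = √5.5770 = 2.3616%
Sharpe = (μ − rf) / σ = (-0.1375 − 0.11) / 2.3616 = -0.2475 / 2.3616 = -0.1048

-0.10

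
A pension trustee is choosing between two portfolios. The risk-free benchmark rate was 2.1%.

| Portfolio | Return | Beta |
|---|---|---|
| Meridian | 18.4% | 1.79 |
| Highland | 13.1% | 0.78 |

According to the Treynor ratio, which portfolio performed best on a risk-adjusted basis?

Highland

Meridian: Treynor = (18.4% − 2.1%) / 1.79 = 9.106
Highland: Treynor = (13.1% − 2.1%) / 0.78 = 14.103
Highest: Highland (14.103).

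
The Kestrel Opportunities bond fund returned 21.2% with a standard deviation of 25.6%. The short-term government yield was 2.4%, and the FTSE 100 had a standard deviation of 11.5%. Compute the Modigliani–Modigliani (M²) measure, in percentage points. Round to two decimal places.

10.85

Sharpe = (Rp − Rf) / σp = (21.2% − 2.4%) / 25.6% = 0.7344
M² = Rf + Sharpe × σm = 2.4% + 0.7344 × 11.5% = 10.8456%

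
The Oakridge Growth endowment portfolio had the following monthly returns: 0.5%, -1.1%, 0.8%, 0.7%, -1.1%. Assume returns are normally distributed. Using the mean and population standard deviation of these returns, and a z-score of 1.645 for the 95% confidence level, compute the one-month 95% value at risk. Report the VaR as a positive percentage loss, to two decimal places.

1.47

Mean return r̄ = -0.20 / 5 = -0.0400%
Population σ = √[Σ(r − r̄)² / 5] = √[3.7920 / 5] = √0.7584 = 0.8709%
VaR = −(r̄ − z·σ) = −(-0.0400 − 1.645 × 0.8709) = −(-1.4726) = 1.4726%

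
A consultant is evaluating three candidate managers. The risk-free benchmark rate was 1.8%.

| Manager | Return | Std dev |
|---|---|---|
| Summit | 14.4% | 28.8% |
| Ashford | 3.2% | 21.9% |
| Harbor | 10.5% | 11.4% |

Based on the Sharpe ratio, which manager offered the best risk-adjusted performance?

Harbor

Summit: Sharpe ratio = (14.4% − 1.8%) / 28.8% = 0.438
Ashford: Sharpe ratio = (3.2% − 1.8%) / 21.9% = 0.064
Harbor: Sharpe ratio = (10.5% − 1.8%) / 11.4% = 0.763
Highest: Harbor (0.763).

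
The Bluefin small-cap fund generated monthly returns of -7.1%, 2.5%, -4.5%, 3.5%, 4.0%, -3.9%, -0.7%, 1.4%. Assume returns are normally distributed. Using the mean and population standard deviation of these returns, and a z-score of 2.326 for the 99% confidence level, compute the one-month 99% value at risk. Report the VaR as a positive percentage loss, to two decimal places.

Mean return r̄ = -4.80 / 8 = -0.6000%
Population σ = √[Σ(r − r̄)² / 8] = √[119.9400 / 8] = √14.9925 = 3.8720%
VaR = −(r̄ − z·σ) = −(-0.6000 − 2.326 × 3.8720) = −(-9.6063) = 9.6063%

9.61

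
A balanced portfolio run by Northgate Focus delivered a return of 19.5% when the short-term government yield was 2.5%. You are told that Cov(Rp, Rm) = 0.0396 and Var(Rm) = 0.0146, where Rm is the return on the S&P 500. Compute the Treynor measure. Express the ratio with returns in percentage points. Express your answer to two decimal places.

β = Cov / Var = 0.0396 / 0.0146 = 2.7123
Treynor = (Rp − Rf) / β = (19.5% − 2.5%) / 2.7123 = 17.00 / 2.7123 = 6.2677

6.27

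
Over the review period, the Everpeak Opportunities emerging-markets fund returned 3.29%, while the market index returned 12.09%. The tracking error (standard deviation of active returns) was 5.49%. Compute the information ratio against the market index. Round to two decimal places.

IR = (Rp − Rb) / TE = (3.29% − 12.09%) / 5.49% = -8.80% / 5.49% = -1.6029

-1.60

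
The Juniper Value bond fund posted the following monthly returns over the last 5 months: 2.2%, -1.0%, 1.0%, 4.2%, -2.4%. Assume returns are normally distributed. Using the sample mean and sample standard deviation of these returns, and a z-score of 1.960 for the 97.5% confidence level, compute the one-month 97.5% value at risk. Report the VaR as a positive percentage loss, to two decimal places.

r̄ = (2.2 − 1 + 1 + 4.2 − 2.4) / 5 = 0.8000%
Σ(r − r̄)² = 27.0400; sample σ = √(27.0400/4) = 2.6000%
VaR = −(r̄ − z·σ) = −(0.8000 − 1.960 × 2.6000) = −(-4.2960) = 4.2960%

4.30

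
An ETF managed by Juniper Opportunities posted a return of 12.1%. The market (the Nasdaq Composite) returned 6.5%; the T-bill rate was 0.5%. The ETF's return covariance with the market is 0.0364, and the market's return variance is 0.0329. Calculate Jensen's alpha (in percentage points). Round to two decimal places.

4.96

β = Cov / Var = 0.0364 / 0.0329 = 1.1064
E[R] = Rf + β(Rm − Rf) = 0.5% + 1.1064 × (6.5% − 0.5%) = 7.1384%
α = Rp − E[R] = 12.1% − 7.1384% = 4.9616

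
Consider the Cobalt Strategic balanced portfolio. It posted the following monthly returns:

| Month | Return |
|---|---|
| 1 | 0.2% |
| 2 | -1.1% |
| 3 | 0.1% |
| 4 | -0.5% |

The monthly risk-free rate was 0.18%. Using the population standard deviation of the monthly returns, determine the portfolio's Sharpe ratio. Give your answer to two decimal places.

-0.97

Mean return μ = -1.30 / 4 = -0.3250%
Population σ = √[Σ(r − μ)² / 4] = √[1.0875 / 4] = √0.2719 = 0.5214%
Sharpe = (μ − rf) / σ = (-0.3250 − 0.18) / 0.5214 = -0.5050 / 0.5214 = -0.9685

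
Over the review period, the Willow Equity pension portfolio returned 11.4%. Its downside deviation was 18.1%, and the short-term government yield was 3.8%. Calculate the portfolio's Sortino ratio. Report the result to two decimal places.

0.42

Sortino = (Rp − Rf) / σd = (11.4% − 3.8%) / 18.1% = 7.60% / 18.1% = 0.4199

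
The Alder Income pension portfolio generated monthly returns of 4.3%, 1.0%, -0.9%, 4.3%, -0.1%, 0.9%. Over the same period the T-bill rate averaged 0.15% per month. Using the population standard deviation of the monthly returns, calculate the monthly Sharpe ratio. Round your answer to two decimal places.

μ = (4.3 + 1 − 0.9 + 4.3 − 0.1 + 0.9) / 6 = 1.5833%
Population std dev = √[24.5683 / 6] = 2.0235%
Sharpe = (μ − rf) / σ = (1.5833 − 0.15) / 2.0235 = 1.4333 / 2.0235 = 0.7083

0.71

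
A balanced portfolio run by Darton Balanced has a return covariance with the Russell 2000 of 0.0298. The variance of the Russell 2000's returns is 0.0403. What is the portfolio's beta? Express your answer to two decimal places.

0.74

β = Cov(Rp, Rm) / Var(Rm) = 0.0298 / 0.0403 = 0.7395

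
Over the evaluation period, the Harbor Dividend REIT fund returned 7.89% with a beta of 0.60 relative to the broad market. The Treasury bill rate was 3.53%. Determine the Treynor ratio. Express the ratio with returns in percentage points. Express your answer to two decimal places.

Treynor = (Rp − Rf) / β = (7.89% − 3.53%) / 0.60 = 4.36 / 0.60 = 7.2667

7.27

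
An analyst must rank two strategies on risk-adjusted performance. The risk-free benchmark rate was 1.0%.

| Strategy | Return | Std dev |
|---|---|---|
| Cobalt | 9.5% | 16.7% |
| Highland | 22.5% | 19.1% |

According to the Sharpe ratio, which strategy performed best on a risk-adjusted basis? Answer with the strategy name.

Cobalt: Sharpe ratio = (9.5% − 1.0%) / 16.7% = 0.509
Highland: Sharpe ratio = (22.5% − 1.0%) / 19.1% = 1.126
Highest: Highland (1.126).

Highland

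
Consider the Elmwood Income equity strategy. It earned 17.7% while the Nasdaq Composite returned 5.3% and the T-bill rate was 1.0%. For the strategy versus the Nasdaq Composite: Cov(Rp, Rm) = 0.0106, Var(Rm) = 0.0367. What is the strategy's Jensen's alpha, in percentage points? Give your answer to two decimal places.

β = Cov / Var = 0.0106 / 0.0367 = 0.2888
E[R] = Rf + β(Rm − Rf) = 1.0% + 0.2888 × (5.3% − 1.0%) = 2.2418%
α = Rp − E[R] = 17.7% − 2.2418% = 15.4582

15.46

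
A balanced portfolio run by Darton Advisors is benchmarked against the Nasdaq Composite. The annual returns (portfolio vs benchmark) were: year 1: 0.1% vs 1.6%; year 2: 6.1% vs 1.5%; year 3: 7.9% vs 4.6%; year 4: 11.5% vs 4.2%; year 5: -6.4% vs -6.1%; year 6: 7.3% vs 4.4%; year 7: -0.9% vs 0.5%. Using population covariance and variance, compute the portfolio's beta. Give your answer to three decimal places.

1.493

r̄p = 3.6571%,  r̄m = 1.5286%
Cov = Σ(rp − r̄p)(rm − r̄m) / 7 = 17.9327
Var(rm) = Σ(rm − r̄m)² / 7 = 12.0106
β = Cov / Var = 17.9327 / 12.0106 = 1.4931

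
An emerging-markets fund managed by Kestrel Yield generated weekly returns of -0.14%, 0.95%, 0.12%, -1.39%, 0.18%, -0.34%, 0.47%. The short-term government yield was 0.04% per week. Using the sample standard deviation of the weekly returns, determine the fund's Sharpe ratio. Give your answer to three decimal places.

-0.084

Mean return μ = -0.150 / 7 = -0.0214%
Sample std dev = √[3.2343 / 6] = 0.7342%
Sharpe = (μ − rf) / σ = (-0.0214 − 0.04) / 0.7342 = -0.0614 / 0.7342 = -0.0836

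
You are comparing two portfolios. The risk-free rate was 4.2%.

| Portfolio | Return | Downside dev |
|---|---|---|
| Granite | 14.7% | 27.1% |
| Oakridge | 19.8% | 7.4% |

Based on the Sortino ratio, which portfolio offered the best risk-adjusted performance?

Oakridge

Granite: Sortino ratio = (14.7% − 4.2%) / 27.1% = 0.387
Oakridge: Sortino ratio = (19.8% − 4.2%) / 7.4% = 2.108
Highest: Oakridge (2.108).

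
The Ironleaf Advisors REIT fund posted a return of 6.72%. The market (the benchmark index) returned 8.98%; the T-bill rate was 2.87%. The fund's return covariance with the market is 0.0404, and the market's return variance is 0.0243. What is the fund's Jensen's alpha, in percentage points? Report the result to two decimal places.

-6.31

β = Cov / Var = 0.0404 / 0.0243 = 1.6626
E[R] = Rf + β(Rm − Rf) = 2.87% + 1.6626 × (8.98% − 2.87%) = 13.0285%
α = Rp − E[R] = 6.72% − 13.0285% = -6.3085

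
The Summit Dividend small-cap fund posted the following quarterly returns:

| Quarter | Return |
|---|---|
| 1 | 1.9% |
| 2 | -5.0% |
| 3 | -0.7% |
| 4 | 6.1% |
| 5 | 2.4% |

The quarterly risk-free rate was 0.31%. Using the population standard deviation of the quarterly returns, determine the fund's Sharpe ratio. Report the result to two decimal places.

0.17

μ = (1.9 − 5 − 0.7 + 6.1 + 2.4) / 5 = 4.70 / 5 = 0.9400%
Population std dev = √[67.6520 / 5] = 3.6784%
Sharpe = (μ − rf) / σ = (0.9400 − 0.31) / 3.6784 = 0.6300 / 3.6784 = 0.1713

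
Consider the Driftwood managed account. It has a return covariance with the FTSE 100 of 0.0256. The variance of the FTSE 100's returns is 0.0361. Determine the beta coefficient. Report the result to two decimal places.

0.71

β = Cov(Rp, Rm) / Var(Rm) = 0.0256 / 0.0361 = 0.7091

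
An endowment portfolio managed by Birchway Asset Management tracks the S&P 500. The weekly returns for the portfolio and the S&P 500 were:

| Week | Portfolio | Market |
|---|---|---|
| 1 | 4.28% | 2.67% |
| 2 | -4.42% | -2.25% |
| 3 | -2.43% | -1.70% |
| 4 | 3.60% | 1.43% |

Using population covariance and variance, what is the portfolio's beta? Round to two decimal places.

1.79

r̄p = 0.2575%,  r̄m = 0.0375%
Cov = Σ(rp − r̄p)(rm − r̄m) / 4 = 7.6532
Var(rm) = Σ(rm − r̄m)² / 4 = 4.2802
β = Cov / Var = 7.6532 / 4.2802 = 1.7880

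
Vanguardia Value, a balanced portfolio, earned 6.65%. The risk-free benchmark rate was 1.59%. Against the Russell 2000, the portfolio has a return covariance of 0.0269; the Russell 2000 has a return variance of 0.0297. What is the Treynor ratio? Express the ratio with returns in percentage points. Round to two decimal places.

β = Cov / Var = 0.0269 / 0.0297 = 0.9057
Treynor = (Rp − Rf) / β = (6.65% − 1.59%) / 0.9057 = 5.06 / 0.9057 = 5.5868

5.59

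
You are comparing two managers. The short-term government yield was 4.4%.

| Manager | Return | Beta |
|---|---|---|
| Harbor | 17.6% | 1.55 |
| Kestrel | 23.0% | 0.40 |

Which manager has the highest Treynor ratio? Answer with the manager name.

Harbor: Treynor = (17.6% − 4.4%) / 1.55 = 8.516
Kestrel: Treynor = (23.0% − 4.4%) / 0.40 = 46.500
Highest: Kestrel (46.500).

Kestrel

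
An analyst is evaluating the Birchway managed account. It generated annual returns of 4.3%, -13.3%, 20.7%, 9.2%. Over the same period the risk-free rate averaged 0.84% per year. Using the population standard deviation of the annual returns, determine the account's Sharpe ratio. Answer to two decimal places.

Mean return r̄ = 20.90 / 4 = 5.2250%
Σ(r − r̄)² = (4.3 − 5.2250)² + (-13.3 − 5.2250)² + … = 599.3075
σ = √[599.3075 / 4] = 12.2404%
Sharpe = (r̄ − rf) / σ = (5.2250 − 0.84) / 12.2404 = 4.3850 / 12.2404 = 0.3582

0.36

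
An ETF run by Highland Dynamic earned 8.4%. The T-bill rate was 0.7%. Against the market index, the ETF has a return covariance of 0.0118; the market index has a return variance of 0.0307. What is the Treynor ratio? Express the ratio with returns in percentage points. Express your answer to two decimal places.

20.03

β = Cov / Var = 0.0118 / 0.0307 = 0.3844
Treynor = (Rp − Rf) / β = (8.4% − 0.7%) / 0.3844 = 7.70 / 0.3844 = 20.0312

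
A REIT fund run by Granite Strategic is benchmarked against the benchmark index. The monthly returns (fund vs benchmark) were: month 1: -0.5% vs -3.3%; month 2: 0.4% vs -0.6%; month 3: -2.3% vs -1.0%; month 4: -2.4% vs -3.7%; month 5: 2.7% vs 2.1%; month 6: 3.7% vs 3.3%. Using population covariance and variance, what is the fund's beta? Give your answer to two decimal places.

0.79

r̄p = 0.2667%,  r̄m = -0.5333%
Cov = Σ(rp − r̄p)(rm − r̄m) / 6 = 5.2206
Var(rm) = Σ(rm − r̄m)² / 6 = 6.5889
β = Cov / Var = 5.2206 / 6.5889 = 0.7923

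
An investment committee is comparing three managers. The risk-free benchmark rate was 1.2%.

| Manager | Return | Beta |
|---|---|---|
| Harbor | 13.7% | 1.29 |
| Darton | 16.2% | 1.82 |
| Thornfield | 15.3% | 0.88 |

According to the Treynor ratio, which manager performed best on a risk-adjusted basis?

Thornfield

Harbor: Treynor = (13.7% − 1.2%) / 1.29 = 9.690
Darton: Treynor = (16.2% − 1.2%) / 1.82 = 8.242
Thornfield: Treynor = (15.3% − 1.2%) / 0.88 = 16.023
Highest: Thornfield (16.023).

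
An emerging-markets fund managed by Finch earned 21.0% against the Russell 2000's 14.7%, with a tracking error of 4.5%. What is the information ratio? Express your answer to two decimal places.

IR = (Rp − Rb) / TE = (21.0% − 14.7%) / 4.5% = 6.30% / 4.5% = 1.4000

1.40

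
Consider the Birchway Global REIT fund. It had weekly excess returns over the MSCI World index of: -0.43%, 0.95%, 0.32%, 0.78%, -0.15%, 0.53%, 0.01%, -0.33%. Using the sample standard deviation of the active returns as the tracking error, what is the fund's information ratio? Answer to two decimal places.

μ = (-0.43 + 0.95 + 0.32 + 0.78 − 0.15 + 0.53 + 0.01 − 0.33) / 8 = 1.680 / 8 = 0.2100%
Σ(r − μ)² = 1.8578; sample σ = √(1.8578/7) = 0.5152%
IR = μ / tracking error = 0.2100 / 0.5152 = 0.4076

0.41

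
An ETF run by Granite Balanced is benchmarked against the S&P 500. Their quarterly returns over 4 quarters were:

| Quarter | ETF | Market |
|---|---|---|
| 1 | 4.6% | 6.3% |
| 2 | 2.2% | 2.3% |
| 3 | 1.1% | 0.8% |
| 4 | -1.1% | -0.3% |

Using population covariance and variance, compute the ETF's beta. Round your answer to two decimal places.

r̄p = 1.7000%,  r̄m = 2.2750%
Cov = Σ(rp − r̄p)(rm − r̄m) / 4 = 4.9450
Var(rm) = Σ(rm − r̄m)² / 4 = 6.2519
β = Cov / Var = 4.9450 / 6.2519 = 0.7910

0.79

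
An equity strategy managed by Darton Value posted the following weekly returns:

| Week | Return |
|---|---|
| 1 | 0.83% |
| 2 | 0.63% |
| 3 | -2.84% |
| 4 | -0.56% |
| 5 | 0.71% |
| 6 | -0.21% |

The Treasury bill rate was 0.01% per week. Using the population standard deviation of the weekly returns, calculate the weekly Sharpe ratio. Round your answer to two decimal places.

r̄ = (0.83 + 0.63 − 2.84 − 0.56 + 0.71 − 0.21) / 6 = -0.2400%
Population std dev = √[9.6676 / 6] = 1.2694%
Sharpe = (r̄ − rf) / σ = (-0.2400 − 0.01) / 1.2694 = -0.2500 / 1.2694 = -0.1969

-0.20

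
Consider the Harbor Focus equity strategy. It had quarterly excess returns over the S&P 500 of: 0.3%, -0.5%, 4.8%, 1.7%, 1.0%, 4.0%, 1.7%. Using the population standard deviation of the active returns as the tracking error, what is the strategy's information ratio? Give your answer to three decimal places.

Mean return r̄ = 13.00 / 7 = 1.8571%
Σ(r − r̄)² = (0.3 − 1.8571)² + (-0.5 − 1.8571)² + … = 22.0171
population σ = √(22.0171 / 7) = √3.1453 = 1.7735%
IR = r̄ / tracking error = 1.8571 / 1.7735 = 1.0471

1.047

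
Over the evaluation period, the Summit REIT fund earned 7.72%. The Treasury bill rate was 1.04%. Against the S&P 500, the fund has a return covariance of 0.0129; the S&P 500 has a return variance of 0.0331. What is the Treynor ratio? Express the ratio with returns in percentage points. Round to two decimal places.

17.14

β = Cov / Var = 0.0129 / 0.0331 = 0.3897
Treynor = (Rp − Rf) / β = (7.72% − 1.04%) / 0.3897 = 6.68 / 0.3897 = 17.1414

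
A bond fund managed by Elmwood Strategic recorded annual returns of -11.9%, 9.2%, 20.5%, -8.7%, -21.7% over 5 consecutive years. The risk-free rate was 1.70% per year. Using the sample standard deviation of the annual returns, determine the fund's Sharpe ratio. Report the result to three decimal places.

-0.248

Mean return r̄ = -12.60 / 5 = -2.5200%
Σ(r − r̄)² = 1161.3280; sample σ = √(1161.3280/4) = 17.0391%
Sharpe = (r̄ − rf) / σ = (-2.5200 − 1.7) / 17.0391 = -4.2200 / 17.0391 = -0.2477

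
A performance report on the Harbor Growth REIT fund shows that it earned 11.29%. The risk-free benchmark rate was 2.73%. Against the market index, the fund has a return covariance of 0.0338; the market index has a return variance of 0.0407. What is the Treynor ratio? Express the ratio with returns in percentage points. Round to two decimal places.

β = Cov / Var = 0.0338 / 0.0407 = 0.8305
Treynor = (Rp − Rf) / β = (11.29% − 2.73%) / 0.8305 = 8.56 / 0.8305 = 10.3070

10.31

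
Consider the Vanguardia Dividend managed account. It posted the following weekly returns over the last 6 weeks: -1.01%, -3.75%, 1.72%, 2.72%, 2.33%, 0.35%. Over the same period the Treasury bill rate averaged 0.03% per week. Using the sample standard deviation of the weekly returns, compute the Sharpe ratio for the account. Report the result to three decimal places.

r̄ = (-1.01 − 3.75 + 1.72 + 2.72 + 2.33 + 0.35) / 6 = 2.360 / 6 = 0.3933%
Σ(r − r̄)² = (-1.01 − 0.3933)² + (-3.75 − 0.3933)² + (1.72 − 0.3933)² + … = 30.0625
sample σ = √(30.0625 / 5) = √6.0125 = 2.4520%
Sharpe = (r̄ − rf) / σ = (0.3933 − 0.03) / 2.4520 = 0.3633 / 2.4520 = 0.1482

0.148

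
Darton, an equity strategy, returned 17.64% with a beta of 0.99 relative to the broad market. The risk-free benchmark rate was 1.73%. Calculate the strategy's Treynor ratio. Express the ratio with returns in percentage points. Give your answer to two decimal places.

Treynor = (Rp − Rf) / β = (17.64% − 1.73%) / 0.99 = 15.91 / 0.99 = 16.0707

16.07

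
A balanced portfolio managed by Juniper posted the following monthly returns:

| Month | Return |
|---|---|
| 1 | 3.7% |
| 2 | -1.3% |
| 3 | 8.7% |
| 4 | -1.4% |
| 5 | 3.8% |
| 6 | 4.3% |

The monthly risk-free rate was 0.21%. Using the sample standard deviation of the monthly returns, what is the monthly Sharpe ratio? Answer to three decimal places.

0.721

μ = (3.7 − 1.3 + 8.7 − 1.4 + 3.8 + 4.3) / 6 = 17.80 / 6 = 2.9667%
Sample std dev = √[73.1533 / 5] = 3.8250%
Sharpe = (μ − rf) / σ = (2.9667 − 0.21) / 3.8250 = 2.7567 / 3.8250 = 0.7207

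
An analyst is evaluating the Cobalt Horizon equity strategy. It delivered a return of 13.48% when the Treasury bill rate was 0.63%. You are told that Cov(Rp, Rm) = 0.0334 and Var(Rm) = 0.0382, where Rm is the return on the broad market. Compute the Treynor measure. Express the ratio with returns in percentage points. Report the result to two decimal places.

β = Cov / Var = 0.0334 / 0.0382 = 0.8743
Treynor = (Rp − Rf) / β = (13.48% − 0.63%) / 0.8743 = 12.85 / 0.8743 = 14.6975

14.70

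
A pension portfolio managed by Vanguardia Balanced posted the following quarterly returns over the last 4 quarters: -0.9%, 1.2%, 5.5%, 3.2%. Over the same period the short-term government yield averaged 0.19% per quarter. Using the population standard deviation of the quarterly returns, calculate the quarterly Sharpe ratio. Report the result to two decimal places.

Mean return r̄ = 9.00 / 4 = 2.2500%
Σ(r − r̄)² = (-0.9 − 2.2500)² + (1.2 − 2.2500)² + … = 22.4900
population σ = √(22.4900 / 4) = √5.6225 = 2.3712%
Sharpe = (r̄ − rf) / σ = (2.2500 − 0.19) / 2.3712 = 2.0600 / 2.3712 = 0.8688

0.87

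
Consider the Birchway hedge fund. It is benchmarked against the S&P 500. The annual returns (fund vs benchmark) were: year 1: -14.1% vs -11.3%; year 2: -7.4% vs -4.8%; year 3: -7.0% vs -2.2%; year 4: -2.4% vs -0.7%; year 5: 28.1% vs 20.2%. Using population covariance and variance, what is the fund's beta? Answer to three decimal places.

1.384

r̄p = -0.5600%,  r̄m = 0.2400%
Cov = Σ(rp − r̄p)(rm − r̄m) / 5 = 156.0444
Var(rm) = Σ(rm − r̄m)² / 5 = 112.7624
β = Cov / Var = 156.0444 / 112.7624 = 1.3838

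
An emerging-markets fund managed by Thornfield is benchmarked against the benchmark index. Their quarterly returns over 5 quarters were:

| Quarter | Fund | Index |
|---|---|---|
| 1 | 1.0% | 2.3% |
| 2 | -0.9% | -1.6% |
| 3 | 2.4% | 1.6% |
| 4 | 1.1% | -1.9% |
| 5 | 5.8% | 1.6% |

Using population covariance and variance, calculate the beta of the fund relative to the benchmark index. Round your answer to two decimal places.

r̄p = 1.8800%,  r̄m = 0.4000%
Cov = Σ(rp − r̄p)(rm − r̄m) / 5 = 2.2020
Var(rm) = Σ(rm − r̄m)² / 5 = 3.1560
β = Cov / Var = 2.2020 / 3.1560 = 0.6977

0.70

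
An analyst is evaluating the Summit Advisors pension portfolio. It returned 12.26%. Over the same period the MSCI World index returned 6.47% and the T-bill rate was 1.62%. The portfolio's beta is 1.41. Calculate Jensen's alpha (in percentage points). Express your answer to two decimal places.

3.80

CAPM expected return = Rf + β(Rm − Rf) = 1.62% + 1.41 × (6.47% − 1.62%) = 1.62 + 1.41 × 4.85 = 8.4585%
Jensen's α = Rp − E[R] = 12.26% − 8.4585% = 3.8015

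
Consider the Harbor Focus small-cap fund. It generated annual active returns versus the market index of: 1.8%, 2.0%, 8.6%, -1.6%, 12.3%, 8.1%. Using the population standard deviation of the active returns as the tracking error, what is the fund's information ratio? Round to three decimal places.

1.083

r̄ = (1.8 + 2 + 8.6 − 1.6 + 12.3 + 8.1) / 6 = 5.2000%
Population σ = √[Σ(r − r̄)² / 6] = √[138.4200 / 6] = √23.0700 = 4.8031%
IR = r̄ / tracking error = 5.2000 / 4.8031 = 1.0826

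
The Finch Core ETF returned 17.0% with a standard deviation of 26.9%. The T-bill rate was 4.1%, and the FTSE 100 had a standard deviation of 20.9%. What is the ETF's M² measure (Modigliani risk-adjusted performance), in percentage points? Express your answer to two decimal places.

Sharpe = (Rp − Rf) / σp = (17.0% − 4.1%) / 26.9% = 0.4796
M² = Rf + Sharpe × σm = 4.1% + 0.4796 × 20.9% = 14.1236%

14.12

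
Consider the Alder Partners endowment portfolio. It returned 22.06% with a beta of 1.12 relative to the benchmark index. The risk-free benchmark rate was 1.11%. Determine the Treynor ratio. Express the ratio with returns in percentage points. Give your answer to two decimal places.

18.71

Treynor = (Rp − Rf) / β = (22.06% − 1.11%) / 1.12 = 20.95 / 1.12 = 18.7054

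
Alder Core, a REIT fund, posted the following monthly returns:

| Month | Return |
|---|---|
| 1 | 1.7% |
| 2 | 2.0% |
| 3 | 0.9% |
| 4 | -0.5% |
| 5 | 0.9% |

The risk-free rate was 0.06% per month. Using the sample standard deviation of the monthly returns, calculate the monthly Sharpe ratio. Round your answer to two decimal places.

r̄ = (1.7 + 2 + 0.9 − 0.5 + 0.9) / 5 = 5.00 / 5 = 1.0000%
Σ(r − r̄)² = (1.7 − 1.0000)² + (2 − 1.0000)² + (0.9 − 1.0000)² + … = 3.7600
sample σ = √(3.7600 / 4) = √0.9400 = 0.9695%
Sharpe = (r̄ − rf) / σ = (1.0000 − 0.06) / 0.9695 = 0.9400 / 0.9695 = 0.9696

0.97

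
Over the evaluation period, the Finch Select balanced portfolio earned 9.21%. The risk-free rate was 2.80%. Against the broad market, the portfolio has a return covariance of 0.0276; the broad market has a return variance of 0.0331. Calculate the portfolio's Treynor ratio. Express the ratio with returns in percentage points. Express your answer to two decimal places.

7.69

β = Cov / Var = 0.0276 / 0.0331 = 0.8338
Treynor = (Rp − Rf) / β = (9.21% − 2.80%) / 0.8338 = 6.41 / 0.8338 = 7.6877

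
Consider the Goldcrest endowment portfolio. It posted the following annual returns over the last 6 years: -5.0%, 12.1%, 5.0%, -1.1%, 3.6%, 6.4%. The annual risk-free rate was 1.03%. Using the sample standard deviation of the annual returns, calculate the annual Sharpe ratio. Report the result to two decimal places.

Mean return μ = 21.00 / 6 = 3.5000%
Sample std dev = √[178.0400 / 5] = 5.9672%
Sharpe = (μ − rf) / σ = (3.5000 − 1.03) / 5.9672 = 2.4700 / 5.9672 = 0.4139

0.41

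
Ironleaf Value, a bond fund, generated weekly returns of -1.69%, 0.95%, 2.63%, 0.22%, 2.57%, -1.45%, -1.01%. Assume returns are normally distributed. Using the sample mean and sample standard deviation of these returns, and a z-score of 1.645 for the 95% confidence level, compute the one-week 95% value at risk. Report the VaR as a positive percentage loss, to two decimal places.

Mean return r̄ = 2.220 / 7 = 0.3171%
Sample σ = √[Σ(r − r̄)² / 6] = √[19.7473 / 6] = √3.2912 = 1.8142%
VaR = −(r̄ − z·σ) = −(0.3171 − 1.645 × 1.8142) = −(-2.6673) = 2.6673%

2.67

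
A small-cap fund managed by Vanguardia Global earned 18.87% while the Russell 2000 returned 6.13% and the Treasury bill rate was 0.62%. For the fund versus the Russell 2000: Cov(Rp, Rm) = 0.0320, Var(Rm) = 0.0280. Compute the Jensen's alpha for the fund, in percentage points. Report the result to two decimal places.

β = Cov / Var = 0.0320 / 0.0280 = 1.1429
E[R] = Rf + β(Rm − Rf) = 0.62% + 1.1429 × (6.13% − 0.62%) = 6.9174%
α = Rp − E[R] = 18.87% − 6.9174% = 11.9526

11.95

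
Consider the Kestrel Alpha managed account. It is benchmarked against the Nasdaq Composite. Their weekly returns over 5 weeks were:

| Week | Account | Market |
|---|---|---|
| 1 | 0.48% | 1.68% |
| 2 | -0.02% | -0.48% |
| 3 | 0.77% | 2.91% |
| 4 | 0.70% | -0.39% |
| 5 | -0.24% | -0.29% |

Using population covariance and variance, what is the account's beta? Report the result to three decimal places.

r̄p = 0.3380%,  r̄m = 0.6860%
Cov = Σ(rp − r̄p)(rm − r̄m) / 5 = 0.3388
Var(rm) = Σ(rm − r̄m)² / 5 = 1.8808
β = Cov / Var = 0.3388 / 1.8808 = 0.1801

0.180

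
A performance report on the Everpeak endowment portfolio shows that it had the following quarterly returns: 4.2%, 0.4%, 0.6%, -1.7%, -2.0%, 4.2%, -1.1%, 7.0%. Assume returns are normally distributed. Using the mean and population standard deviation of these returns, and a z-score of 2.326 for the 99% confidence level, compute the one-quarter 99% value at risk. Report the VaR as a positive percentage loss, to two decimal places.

μ = (4.2 + 0.4 + 0.6 − 1.7 − 2 + 4.2 − 1.1 + 7) / 8 = 11.60 / 8 = 1.4500%
Population σ = √[Σ(r − μ)² / 8] = √[76.0800 / 8] = √9.5100 = 3.0838%
VaR = −(μ − z·σ) = −(1.4500 − 2.326 × 3.0838) = −(-5.7229) = 5.7229%

5.72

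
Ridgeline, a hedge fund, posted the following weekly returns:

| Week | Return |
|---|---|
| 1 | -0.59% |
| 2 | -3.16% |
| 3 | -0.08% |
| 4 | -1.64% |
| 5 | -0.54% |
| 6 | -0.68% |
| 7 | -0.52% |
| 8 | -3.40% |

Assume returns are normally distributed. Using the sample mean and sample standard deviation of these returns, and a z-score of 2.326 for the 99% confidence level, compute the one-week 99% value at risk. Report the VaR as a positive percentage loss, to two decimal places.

4.31

r̄ = (-0.59 − 3.16 − 0.08 − 1.64 − 0.54 − 0.68 − 0.52 − 3.4) / 8 = -1.3263%
Σ(r − r̄)² = (-0.59 − (-1.3263))² + (-3.16 − (-1.3263))² + (-0.08 − (-1.3263))² + … = 11.5426
sample σ = √(11.5426 / 7) = √1.6489 = 1.2841%
VaR = −(r̄ − z·σ) = −(-1.3263 − 2.326 × 1.2841) = −(-4.3131) = 4.3131%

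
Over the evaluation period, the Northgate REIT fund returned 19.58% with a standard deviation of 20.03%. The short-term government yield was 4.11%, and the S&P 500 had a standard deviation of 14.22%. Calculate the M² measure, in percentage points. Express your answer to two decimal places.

Sharpe = (Rp − Rf) / σp = (19.58% − 4.11%) / 20.03% = 0.7723
M² = Rf + Sharpe × σm = 4.11% + 0.7723 × 14.22% = 15.0921%

15.09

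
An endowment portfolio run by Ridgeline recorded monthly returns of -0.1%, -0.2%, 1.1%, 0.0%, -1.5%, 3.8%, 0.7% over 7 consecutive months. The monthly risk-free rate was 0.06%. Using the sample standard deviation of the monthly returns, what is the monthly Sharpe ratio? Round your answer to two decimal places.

Mean return μ = 3.80 / 7 = 0.5429%
Sample std dev = √[16.3771 / 6] = 1.6521%
Sharpe = (μ − rf) / σ = (0.5429 − 0.06) / 1.6521 = 0.4829 / 1.6521 = 0.2923

0.29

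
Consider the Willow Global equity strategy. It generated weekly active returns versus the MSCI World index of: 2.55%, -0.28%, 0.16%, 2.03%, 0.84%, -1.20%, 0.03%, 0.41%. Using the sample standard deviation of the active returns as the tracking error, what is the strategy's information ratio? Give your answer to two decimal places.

Mean return μ = 4.540 / 8 = 0.5675%
Σ(r − μ)² = 10.4656; sample σ = √(10.4656/7) = 1.2227%
IR = μ / tracking error = 0.5675 / 1.2227 = 0.4641

0.46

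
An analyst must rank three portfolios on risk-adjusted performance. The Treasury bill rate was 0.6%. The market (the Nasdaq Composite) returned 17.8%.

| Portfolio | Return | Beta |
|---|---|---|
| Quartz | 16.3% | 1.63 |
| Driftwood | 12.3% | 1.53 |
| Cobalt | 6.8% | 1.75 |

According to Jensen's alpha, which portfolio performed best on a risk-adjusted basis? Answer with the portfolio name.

Quartz: α = 16.3% − [0.6% + 1.63 × (17.8% − 0.6%)] = -12.336
Driftwood: α = 12.3% − [0.6% + 1.53 × (17.8% − 0.6%)] = -14.616
Cobalt: α = 6.8% − [0.6% + 1.75 × (17.8% − 0.6%)] = -23.900
Highest: Quartz (-12.336).

Quartz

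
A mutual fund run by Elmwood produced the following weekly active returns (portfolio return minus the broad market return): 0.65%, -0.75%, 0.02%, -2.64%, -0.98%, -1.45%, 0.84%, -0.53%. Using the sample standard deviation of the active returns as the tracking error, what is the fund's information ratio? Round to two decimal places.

r̄ = (0.65 − 0.75 + 0.02 − 2.64 − 0.98 − 1.45 + 0.84 − 0.53) / 8 = -4.840 / 8 = -0.6050%
Σ(r − r̄)² = (0.65 − (-0.6050))² + (-0.75 − (-0.6050))² + … = 9.0762
sample σ = √(9.0762 / 7) = √1.2966 = 1.1387%
IR = r̄ / tracking error = -0.6050 / 1.1387 = -0.5313

-0.53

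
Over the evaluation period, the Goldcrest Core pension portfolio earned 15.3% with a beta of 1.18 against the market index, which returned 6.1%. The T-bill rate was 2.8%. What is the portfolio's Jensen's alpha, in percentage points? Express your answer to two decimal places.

CAPM expected return = Rf + β(Rm − Rf) = 2.8% + 1.18 × (6.1% − 2.8%) = 2.8 + 1.18 × 3.30 = 6.6940%
Jensen's α = Rp − E[R] = 15.3% − 6.6940% = 8.6060

8.61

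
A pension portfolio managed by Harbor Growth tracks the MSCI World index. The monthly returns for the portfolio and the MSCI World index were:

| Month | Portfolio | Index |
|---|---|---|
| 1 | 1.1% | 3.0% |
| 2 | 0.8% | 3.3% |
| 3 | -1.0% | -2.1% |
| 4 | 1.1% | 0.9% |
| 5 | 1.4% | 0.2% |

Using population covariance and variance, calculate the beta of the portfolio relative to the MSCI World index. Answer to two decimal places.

r̄p = 0.6800%,  r̄m = 1.0600%
Cov = Σ(rp − r̄p)(rm − r̄m) / 5 = 1.1412
Var(rm) = Σ(rm − r̄m)² / 5 = 3.9064
β = Cov / Var = 1.1412 / 3.9064 = 0.2921

0.29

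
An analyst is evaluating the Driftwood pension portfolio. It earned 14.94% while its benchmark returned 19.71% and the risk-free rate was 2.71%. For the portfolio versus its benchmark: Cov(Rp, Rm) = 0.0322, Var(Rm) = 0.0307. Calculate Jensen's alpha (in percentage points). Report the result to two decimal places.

-5.60

β = Cov / Var = 0.0322 / 0.0307 = 1.0489
E[R] = Rf + β(Rm − Rf) = 2.71% + 1.0489 × (19.71% − 2.71%) = 20.5413%
α = Rp − E[R] = 14.94% − 20.5413% = -5.6013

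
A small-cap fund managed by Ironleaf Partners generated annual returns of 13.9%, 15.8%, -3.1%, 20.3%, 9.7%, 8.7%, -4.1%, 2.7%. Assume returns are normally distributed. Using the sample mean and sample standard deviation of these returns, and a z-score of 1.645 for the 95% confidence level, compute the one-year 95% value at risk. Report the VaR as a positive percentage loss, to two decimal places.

6.57

Mean return r̄ = 63.90 / 8 = 7.9875%
Σ(r − r̄)² = (13.9 − 7.9875)² + (15.8 − 7.9875)² + … = 548.0288
sample σ = √(548.0288 / 7) = √78.2898 = 8.8482%
VaR = −(r̄ − z·σ) = −(7.9875 − 1.645 × 8.8482) = −(-6.5678) = 6.5678%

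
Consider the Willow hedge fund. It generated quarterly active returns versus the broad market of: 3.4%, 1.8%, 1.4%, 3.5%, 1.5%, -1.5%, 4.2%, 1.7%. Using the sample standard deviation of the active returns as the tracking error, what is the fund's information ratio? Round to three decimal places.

r̄ = (3.4 + 1.8 + 1.4 + 3.5 + 1.5 − 1.5 + 4.2 + 1.7) / 8 = 16.00 / 8 = 2.0000%
Σ(r − r̄)² = (3.4 − 2.0000)² + (1.8 − 2.0000)² + … = 22.0400
σ = √[22.0400 / 7] = 1.7744%
IR = r̄ / tracking error = 2.0000 / 1.7744 = 1.1271

1.127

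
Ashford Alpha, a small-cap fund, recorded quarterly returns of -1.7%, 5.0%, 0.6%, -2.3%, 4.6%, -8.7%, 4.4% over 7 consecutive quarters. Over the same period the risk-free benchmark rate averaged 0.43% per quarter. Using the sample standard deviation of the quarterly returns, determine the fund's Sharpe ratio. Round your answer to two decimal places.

-0.03

r̄ = (-1.7 + 5 + 0.6 − 2.3 + 4.6 − 8.7 + 4.4) / 7 = 0.2714%
Sample std dev = √[149.2343 / 6] = 4.9872%
Sharpe = (r̄ − rf) / σ = (0.2714 − 0.43) / 4.9872 = -0.1586 / 4.9872 = -0.0318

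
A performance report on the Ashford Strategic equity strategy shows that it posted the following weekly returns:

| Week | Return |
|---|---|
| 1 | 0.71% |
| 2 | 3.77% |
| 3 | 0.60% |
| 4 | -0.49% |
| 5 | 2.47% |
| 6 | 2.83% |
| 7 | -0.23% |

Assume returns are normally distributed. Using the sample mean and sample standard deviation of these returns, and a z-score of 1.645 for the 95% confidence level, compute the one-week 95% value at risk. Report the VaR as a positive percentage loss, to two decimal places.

1.32

μ = (0.71 + 3.77 + 0.6 − 0.49 + 2.47 + 2.83 − 0.23) / 7 = 1.3800%
Σ(r − μ)² = 16.1490; sample σ = √(16.1490/6) = 1.6406%
VaR = −(μ − z·σ) = −(1.3800 − 1.645 × 1.6406) = −(-1.3188) = 1.3188%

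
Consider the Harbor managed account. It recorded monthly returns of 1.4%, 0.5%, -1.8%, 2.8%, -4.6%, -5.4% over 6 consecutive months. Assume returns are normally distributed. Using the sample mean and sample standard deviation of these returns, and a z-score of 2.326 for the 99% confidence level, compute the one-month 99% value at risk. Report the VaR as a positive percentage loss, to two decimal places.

8.91

r̄ = (1.4 + 0.5 − 1.8 + 2.8 − 4.6 − 5.4) / 6 = -1.1833%
Sample std dev = √[55.2083 / 5] = 3.3229%
VaR = −(r̄ − z·σ) = −(-1.1833 − 2.326 × 3.3229) = −(-8.9124) = 8.9124%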